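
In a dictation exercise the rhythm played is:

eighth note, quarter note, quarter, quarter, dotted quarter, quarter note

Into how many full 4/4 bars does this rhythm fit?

1

One bar of 4/4 = 8 eighth notes.
In eighth notes: eighth note = 1; quarter note = 2; quarter = 2; quarter = 2; dotted quarter = 3; quarter note = 2.
Total: 1 + 2 + 2 + 2 + 3 + 2 = 12.
12 ÷ 8 = 1 complete bar with 4 left over.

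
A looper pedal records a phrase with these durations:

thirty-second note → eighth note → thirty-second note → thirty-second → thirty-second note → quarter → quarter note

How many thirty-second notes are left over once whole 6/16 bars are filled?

0

One bar of 6/16 = 12 thirty-second notes.
In thirty-second notes: thirty-second note = 1; eighth note = 4; thirty-second note = 1; thirty-second = 1; thirty-second note = 1; quarter = 8; quarter note = 8.
Total: 1 + 4 + 1 + 1 + 1 + 8 + 8 = 24.
24 ÷ 12 = 2 complete bars with 0 thirty-second notes remaining.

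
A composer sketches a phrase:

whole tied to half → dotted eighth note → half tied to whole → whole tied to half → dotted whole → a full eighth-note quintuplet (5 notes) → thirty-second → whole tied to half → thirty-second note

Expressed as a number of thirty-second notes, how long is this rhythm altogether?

Each duration in thirty-second notes: whole tied to half (whole + half) = 48; dotted eighth note = 6; half tied to whole (half + whole) = 48; whole tied to half (whole + half) = 48; dotted whole = 48; a full eighth-note quintuplet (5 notes) (five quintuplet eighths span one half) = 16; thirty-second = 1; whole tied to half (whole + half) = 48; thirty-second note = 1.
Total: 48 + 6 + 48 + 48 + 48 + 16 + 1 + 48 + 1 = 264 thirty-second notes.

264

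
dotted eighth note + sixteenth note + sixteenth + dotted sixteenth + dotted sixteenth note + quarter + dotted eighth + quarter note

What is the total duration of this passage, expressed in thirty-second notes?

38

Express everything in thirty-second notes: dotted eighth note = 6; sixteenth note = 2; sixteenth = 2; dotted sixteenth = 3; dotted sixteenth note = 3; quarter = 8; dotted eighth = 6; quarter note = 8.
Adding: 6 + 2 + 2 + 3 + 3 + 8 + 6 + 8 = 38 thirty-second notes.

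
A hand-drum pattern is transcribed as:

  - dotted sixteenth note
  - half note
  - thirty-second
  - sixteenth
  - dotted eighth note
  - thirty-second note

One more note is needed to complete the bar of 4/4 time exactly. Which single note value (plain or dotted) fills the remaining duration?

The bar of 4/4 = 32 thirty-second notes.
Each duration in thirty-second notes: dotted sixteenth note = 3; half note = 16; thirty-second = 1; sixteenth = 2; dotted eighth note = 6; thirty-second note = 1.
Adding: 3 + 16 + 1 + 2 + 6 + 1 = 29.
Remaining: 32 − 29 = 3 thirty-second notes, which is a dotted sixteenth note.

dotted sixteenth note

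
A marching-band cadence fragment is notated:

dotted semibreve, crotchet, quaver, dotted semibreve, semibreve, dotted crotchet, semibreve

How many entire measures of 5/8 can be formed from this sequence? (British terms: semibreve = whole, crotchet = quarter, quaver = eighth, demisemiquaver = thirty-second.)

One bar of 5/8 = 5 eighth notes.
Each duration in eighth notes: dotted semibreve = 12; crotchet = 2; quaver = 1; dotted semibreve = 12; semibreve = 8; dotted crotchet = 3; semibreve = 8.
Sum: 12 + 2 + 1 + 12 + 8 + 3 + 8 = 46.
46 ÷ 5 = 9 complete bars with 1 left over.

9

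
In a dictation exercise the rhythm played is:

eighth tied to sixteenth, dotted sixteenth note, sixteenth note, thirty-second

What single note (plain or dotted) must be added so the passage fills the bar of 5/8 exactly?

The bar of 5/8 = 20 thirty-second notes.
Each duration in thirty-second notes: eighth tied to sixteenth (eighth + sixteenth) = 6; dotted sixteenth note = 3; sixteenth note = 2; thirty-second = 1.
Adding: 6 + 3 + 2 + 1 = 12.
Remaining: 20 − 12 = 8 thirty-second notes, which is a quarter note.

quarter note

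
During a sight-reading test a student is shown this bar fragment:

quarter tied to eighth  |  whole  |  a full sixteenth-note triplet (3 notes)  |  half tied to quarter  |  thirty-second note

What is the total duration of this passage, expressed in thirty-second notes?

In thirty-second notes: quarter tied to eighth (quarter + eighth) = 12; whole = 32; a full sixteenth-note triplet (3 notes) (three triplet sixteenths span one eighth) = 4; half tied to quarter (half + quarter) = 24; thirty-second note = 1.
Sum: 12 + 32 + 4 + 24 + 1 = 73 thirty-second notes.

73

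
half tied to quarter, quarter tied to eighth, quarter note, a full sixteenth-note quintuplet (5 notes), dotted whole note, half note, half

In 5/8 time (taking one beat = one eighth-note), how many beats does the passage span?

One eighth-note beat = 2 sixteenth notes.
In sixteenth notes: half tied to quarter (half + quarter) = 12; quarter tied to eighth (quarter + eighth) = 6; quarter note = 4; a full sixteenth-note quintuplet (5 notes) (five quintuplet sixteenths span one quarter) = 4; dotted whole note = 24; half note = 8; half = 8.
Total: 12 + 6 + 4 + 4 + 24 + 8 + 8 = 66.
66 ÷ 2 = 33 beats.

33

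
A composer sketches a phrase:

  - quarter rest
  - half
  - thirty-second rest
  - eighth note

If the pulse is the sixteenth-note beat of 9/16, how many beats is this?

14.5

One sixteenth-note beat = 2 thirty-second notes.
In thirty-second notes: quarter rest = 8; half = 16; thirty-second rest = 1; eighth note = 4.
Altogether 8 + 16 + 1 + 4 = 29.
29 ÷ 2 = 14.5 beats.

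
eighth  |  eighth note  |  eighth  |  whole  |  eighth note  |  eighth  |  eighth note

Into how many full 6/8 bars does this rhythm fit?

2

One bar of 6/8 = 6 eighth notes.
Express everything in eighth notes: eighth = 1; eighth note = 1; eighth = 1; whole = 8; eighth note = 1; eighth = 1; eighth note = 1.
Altogether 1 + 1 + 1 + 8 + 1 + 1 + 1 = 14.
14 ÷ 6 = 2 complete bars with 2 left over.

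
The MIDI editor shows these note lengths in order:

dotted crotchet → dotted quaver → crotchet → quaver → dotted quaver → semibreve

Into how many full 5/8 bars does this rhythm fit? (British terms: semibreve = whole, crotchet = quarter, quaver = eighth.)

3

One bar of 5/8 = 10 sixteenth notes.
Working in sixteenth notes: dotted crotchet = 6; dotted quaver = 3; crotchet = 4; quaver = 2; dotted quaver = 3; semibreve = 16.
Altogether 6 + 3 + 4 + 2 + 3 + 16 = 34.
34 ÷ 10 = 3 complete bars with 4 left over.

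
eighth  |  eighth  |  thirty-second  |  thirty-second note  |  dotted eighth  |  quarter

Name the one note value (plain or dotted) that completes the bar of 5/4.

half note

The bar of 5/4 = 40 thirty-second notes.
Convert each value to thirty-second notes: eighth = 4; eighth = 4; thirty-second = 1; thirty-second note = 1; dotted eighth = 6; quarter = 8.
Altogether 4 + 4 + 1 + 1 + 6 + 8 = 24.
Remaining: 40 − 24 = 16 thirty-second notes, which is a half note.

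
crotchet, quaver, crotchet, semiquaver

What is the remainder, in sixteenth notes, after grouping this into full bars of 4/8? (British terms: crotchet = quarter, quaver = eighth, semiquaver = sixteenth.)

3

One bar of 4/8 = 8 sixteenth notes.
In sixteenth notes: crotchet = 4; quaver = 2; crotchet = 4; semiquaver = 1.
Sum: 4 + 2 + 4 + 1 = 11.
11 ÷ 8 = 1 complete bar with 3 sixteenth notes remaining.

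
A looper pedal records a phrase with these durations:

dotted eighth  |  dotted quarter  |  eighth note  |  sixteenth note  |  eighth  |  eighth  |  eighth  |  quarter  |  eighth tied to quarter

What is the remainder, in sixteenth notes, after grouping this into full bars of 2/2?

12

One bar of 2/2 = 16 sixteenth notes.
Working in sixteenth notes: dotted eighth = 3; dotted quarter = 6; eighth note = 2; sixteenth note = 1; eighth = 2; eighth = 2; eighth = 2; quarter = 4; eighth tied to quarter (eighth + quarter) = 6.
Total: 3 + 6 + 2 + 1 + 2 + 2 + 2 + 4 + 6 = 28.
28 ÷ 16 = 1 complete bar with 12 sixteenth notes remaining.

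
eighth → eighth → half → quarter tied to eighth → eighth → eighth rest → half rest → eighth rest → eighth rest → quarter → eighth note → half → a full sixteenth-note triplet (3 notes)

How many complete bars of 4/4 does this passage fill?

One bar of 4/4 = 8 eighth notes.
In eighth notes: eighth = 1; eighth = 1; half = 4; quarter tied to eighth (quarter + eighth) = 3; eighth = 1; eighth rest = 1; half rest = 4; eighth rest = 1; eighth rest = 1; quarter = 2; eighth note = 1; half = 4; a full sixteenth-note triplet (3 notes) (three triplet sixteenths span one eighth) = 1.
Total: 1 + 1 + 4 + 3 + 1 + 1 + 4 + 1 + 1 + 2 + 1 + 4 + 1 = 25.
25 ÷ 8 = 3 complete bars with 1 left over.

3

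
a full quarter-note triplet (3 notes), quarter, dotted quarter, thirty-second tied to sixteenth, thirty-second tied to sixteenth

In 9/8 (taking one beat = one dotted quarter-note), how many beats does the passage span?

3.5

One dotted quarter-note beat = 12 thirty-second notes.
Convert each value to thirty-second notes: a full quarter-note triplet (3 notes) (three triplet quarters span one half) = 16; quarter = 8; dotted quarter = 12; thirty-second tied to sixteenth (thirty-second + sixteenth) = 3; thirty-second tied to sixteenth (thirty-second + sixteenth) = 3.
Total: 16 + 8 + 12 + 3 + 3 = 42.
42 ÷ 12 = 3.5 beats.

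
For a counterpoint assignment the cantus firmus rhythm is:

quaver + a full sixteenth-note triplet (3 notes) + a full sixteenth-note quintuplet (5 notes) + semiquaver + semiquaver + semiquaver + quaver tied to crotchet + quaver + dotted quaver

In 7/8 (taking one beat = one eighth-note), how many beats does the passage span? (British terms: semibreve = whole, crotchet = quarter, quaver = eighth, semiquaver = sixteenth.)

11

One eighth-note beat = 2 sixteenth notes.
Working in sixteenth notes: quaver = 2; a full sixteenth-note triplet (3 notes) (three triplet sixteenths span one eighth) = 2; a full sixteenth-note quintuplet (5 notes) (five quintuplet sixteenths span one quarter) = 4; semiquaver = 1; semiquaver = 1; semiquaver = 1; quaver tied to crotchet (quaver + crotchet) = 6; quaver = 2; dotted quaver = 3.
Total: 2 + 2 + 4 + 1 + 1 + 1 + 6 + 2 + 3 = 22.
22 ÷ 2 = 11 beats.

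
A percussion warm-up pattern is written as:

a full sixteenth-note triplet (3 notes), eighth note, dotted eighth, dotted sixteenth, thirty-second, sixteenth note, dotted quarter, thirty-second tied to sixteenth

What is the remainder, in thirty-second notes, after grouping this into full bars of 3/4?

11

One bar of 3/4 = 24 thirty-second notes.
Express everything in thirty-second notes: a full sixteenth-note triplet (3 notes) (three triplet sixteenths span one eighth) = 4; eighth note = 4; dotted eighth = 6; dotted sixteenth = 3; thirty-second = 1; sixteenth note = 2; dotted quarter = 12; thirty-second tied to sixteenth (thirty-second + sixteenth) = 3.
Total: 4 + 4 + 6 + 3 + 1 + 2 + 12 + 3 = 35.
35 ÷ 24 = 1 complete bar with 11 thirty-second notes remaining.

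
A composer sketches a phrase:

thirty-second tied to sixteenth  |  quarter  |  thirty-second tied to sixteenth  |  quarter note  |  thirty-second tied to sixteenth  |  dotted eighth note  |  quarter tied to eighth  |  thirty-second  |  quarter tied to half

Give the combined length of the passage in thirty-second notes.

In thirty-second notes: thirty-second tied to sixteenth (thirty-second + sixteenth) = 3; quarter = 8; thirty-second tied to sixteenth (thirty-second + sixteenth) = 3; quarter note = 8; thirty-second tied to sixteenth (thirty-second + sixteenth) = 3; dotted eighth note = 6; quarter tied to eighth (quarter + eighth) = 12; thirty-second = 1; quarter tied to half (quarter + half) = 24.
Sum: 3 + 8 + 3 + 8 + 3 + 6 + 12 + 1 + 24 = 68 thirty-second notes.

68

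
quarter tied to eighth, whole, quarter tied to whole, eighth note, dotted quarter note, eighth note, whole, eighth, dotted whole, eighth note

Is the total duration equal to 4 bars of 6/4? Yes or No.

Yes

One bar of 6/4 = 12 eighth notes, so 4 bars = 48.
Express everything in eighth notes: quarter tied to eighth (quarter + eighth) = 3; whole = 8; quarter tied to whole (quarter + whole) = 10; eighth note = 1; dotted quarter note = 3; eighth note = 1; whole = 8; eighth = 1; dotted whole = 12; eighth note = 1.
Adding: 3 + 8 + 10 + 1 + 3 + 1 + 8 + 1 + 12 + 1 = 48.
48 equals 48, so the answer is Yes.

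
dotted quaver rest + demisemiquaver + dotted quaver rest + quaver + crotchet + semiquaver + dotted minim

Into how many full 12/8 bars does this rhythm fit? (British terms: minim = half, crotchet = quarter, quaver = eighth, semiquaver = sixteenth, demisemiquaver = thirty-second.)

1

One bar of 12/8 = 48 thirty-second notes.
Working in thirty-second notes: dotted quaver rest = 6; demisemiquaver = 1; dotted quaver rest = 6; quaver = 4; crotchet = 8; semiquaver = 2; dotted minim = 24.
Adding: 6 + 1 + 6 + 4 + 8 + 2 + 24 = 51.
51 ÷ 48 = 1 complete bar with 3 left over.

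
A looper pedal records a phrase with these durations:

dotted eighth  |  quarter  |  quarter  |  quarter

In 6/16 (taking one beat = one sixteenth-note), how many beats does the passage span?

15

One sixteenth-note beat = 2 thirty-second notes.
Convert each value to thirty-second notes: dotted eighth = 6; quarter = 8; quarter = 8; quarter = 8.
Total: 6 + 8 + 8 + 8 = 30.
30 ÷ 2 = 15 beats.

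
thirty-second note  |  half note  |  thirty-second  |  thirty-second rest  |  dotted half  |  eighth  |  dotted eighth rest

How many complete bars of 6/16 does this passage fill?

One bar of 6/16 = 12 thirty-second notes.
Working in thirty-second notes: thirty-second note = 1; half note = 16; thirty-second = 1; thirty-second rest = 1; dotted half = 24; eighth = 4; dotted eighth rest = 6.
Altogether 1 + 16 + 1 + 1 + 24 + 4 + 6 = 53.
53 ÷ 12 = 4 complete bars with 5 left over.

4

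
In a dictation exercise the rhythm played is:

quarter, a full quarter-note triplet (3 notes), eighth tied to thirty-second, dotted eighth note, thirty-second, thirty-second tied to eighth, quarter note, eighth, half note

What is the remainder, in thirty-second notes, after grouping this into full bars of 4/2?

One bar of 4/2 = 64 thirty-second notes.
Working in thirty-second notes: quarter = 8; a full quarter-note triplet (3 notes) (three triplet quarters span one half) = 16; eighth tied to thirty-second (eighth + thirty-second) = 5; dotted eighth note = 6; thirty-second = 1; thirty-second tied to eighth (thirty-second + eighth) = 5; quarter note = 8; eighth = 4; half note = 16.
Sum: 8 + 16 + 5 + 6 + 1 + 5 + 8 + 4 + 16 = 69.
69 ÷ 64 = 1 complete bar with 5 thirty-second notes remaining.

5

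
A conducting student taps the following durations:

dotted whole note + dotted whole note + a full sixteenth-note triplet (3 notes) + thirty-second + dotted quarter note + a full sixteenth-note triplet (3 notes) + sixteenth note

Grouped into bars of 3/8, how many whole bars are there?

One bar of 3/8 = 12 thirty-second notes.
In thirty-second notes: dotted whole note = 48; dotted whole note = 48; a full sixteenth-note triplet (3 notes) (three triplet sixteenths span one eighth) = 4; thirty-second = 1; dotted quarter note = 12; a full sixteenth-note triplet (3 notes) (three triplet sixteenths span one eighth) = 4; sixteenth note = 2.
Adding: 48 + 48 + 4 + 1 + 12 + 4 + 2 = 119.
119 ÷ 12 = 9 complete bars with 11 left over.

9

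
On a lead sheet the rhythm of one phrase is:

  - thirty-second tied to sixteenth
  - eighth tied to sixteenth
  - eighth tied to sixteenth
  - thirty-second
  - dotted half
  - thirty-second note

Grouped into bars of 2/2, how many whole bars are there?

One bar of 2/2 = 32 thirty-second notes.
In thirty-second notes: thirty-second tied to sixteenth (thirty-second + sixteenth) = 3; eighth tied to sixteenth (eighth + sixteenth) = 6; eighth tied to sixteenth (eighth + sixteenth) = 6; thirty-second = 1; dotted half = 24; thirty-second note = 1.
Sum: 3 + 6 + 6 + 1 + 24 + 1 = 41.
41 ÷ 32 = 1 complete bar with 9 left over.

1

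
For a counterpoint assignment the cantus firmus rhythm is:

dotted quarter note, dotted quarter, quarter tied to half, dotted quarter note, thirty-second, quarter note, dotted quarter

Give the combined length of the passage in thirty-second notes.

Working in thirty-second notes: dotted quarter note = 12; dotted quarter = 12; quarter tied to half (quarter + half) = 24; dotted quarter note = 12; thirty-second = 1; quarter note = 8; dotted quarter = 12.
Adding: 12 + 12 + 24 + 12 + 1 + 8 + 12 = 81 thirty-second notes.

81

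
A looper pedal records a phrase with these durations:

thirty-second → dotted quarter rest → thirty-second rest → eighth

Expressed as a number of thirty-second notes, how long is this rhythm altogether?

Convert each value to thirty-second notes: thirty-second = 1; dotted quarter rest = 12; thirty-second rest = 1; eighth = 4.
Altogether 1 + 12 + 1 + 4 = 18 thirty-second notes.

18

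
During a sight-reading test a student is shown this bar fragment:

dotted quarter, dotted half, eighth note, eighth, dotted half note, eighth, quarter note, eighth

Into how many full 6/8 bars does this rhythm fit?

3

One bar of 6/8 = 6 eighth notes.
In eighth notes: dotted quarter = 3; dotted half = 6; eighth note = 1; eighth = 1; dotted half note = 6; eighth = 1; quarter note = 2; eighth = 1.
Total: 3 + 6 + 1 + 1 + 6 + 1 + 2 + 1 = 21.
21 ÷ 6 = 3 complete bars with 3 left over.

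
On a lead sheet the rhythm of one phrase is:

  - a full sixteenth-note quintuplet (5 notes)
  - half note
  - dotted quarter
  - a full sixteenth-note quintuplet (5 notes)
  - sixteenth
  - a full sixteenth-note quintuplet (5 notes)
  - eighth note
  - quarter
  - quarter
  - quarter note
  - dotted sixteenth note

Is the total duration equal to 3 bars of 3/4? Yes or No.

No

One bar of 3/4 = 24 thirty-second notes, so 3 bars = 72.
Working in thirty-second notes: a full sixteenth-note quintuplet (5 notes) (five quintuplet sixteenths span one quarter) = 8; half note = 16; dotted quarter = 12; a full sixteenth-note quintuplet (5 notes) (five quintuplet sixteenths span one quarter) = 8; sixteenth = 2; a full sixteenth-note quintuplet (5 notes) (five quintuplet sixteenths span one quarter) = 8; eighth note = 4; quarter = 8; quarter = 8; quarter note = 8; dotted sixteenth note = 3.
Total: 8 + 16 + 12 + 8 + 2 + 8 + 4 + 8 + 8 + 8 + 3 = 85.
85 exceeds 72, so the answer is No.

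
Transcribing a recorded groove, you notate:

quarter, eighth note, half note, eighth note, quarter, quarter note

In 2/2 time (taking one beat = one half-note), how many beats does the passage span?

One half-note beat = 4 eighth notes.
Each duration in eighth notes: quarter = 2; eighth note = 1; half note = 4; eighth note = 1; quarter = 2; quarter note = 2.
Sum: 2 + 1 + 4 + 1 + 2 + 2 = 12.
12 ÷ 4 = 3 beats.

3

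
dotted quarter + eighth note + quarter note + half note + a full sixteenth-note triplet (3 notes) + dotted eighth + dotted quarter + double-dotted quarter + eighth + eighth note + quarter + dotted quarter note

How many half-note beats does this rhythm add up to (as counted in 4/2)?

One half-note beat = 8 sixteenth notes.
Working in sixteenth notes: dotted quarter = 6; eighth note = 2; quarter note = 4; half note = 8; a full sixteenth-note triplet (3 notes) (three triplet sixteenths span one eighth) = 2; dotted eighth = 3; dotted quarter = 6; double-dotted quarter = 7; eighth = 2; eighth note = 2; quarter = 4; dotted quarter note = 6.
Adding: 6 + 2 + 4 + 8 + 2 + 3 + 6 + 7 + 2 + 2 + 4 + 6 = 52.
52 ÷ 8 = 6.5 beats.

6.5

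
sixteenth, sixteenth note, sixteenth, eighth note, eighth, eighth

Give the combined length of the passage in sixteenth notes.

Each duration in sixteenth notes: sixteenth = 1; sixteenth note = 1; sixteenth = 1; eighth note = 2; eighth = 2; eighth = 2.
Adding: 1 + 1 + 1 + 2 + 2 + 2 = 9 sixteenth notes.

9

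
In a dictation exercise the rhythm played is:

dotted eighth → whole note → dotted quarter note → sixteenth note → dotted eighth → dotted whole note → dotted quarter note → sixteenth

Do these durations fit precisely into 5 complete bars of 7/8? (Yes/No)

No

One bar of 7/8 = 14 sixteenth notes, so 5 bars = 70.
Each duration in sixteenth notes: dotted eighth = 3; whole note = 16; dotted quarter note = 6; sixteenth note = 1; dotted eighth = 3; dotted whole note = 24; dotted quarter note = 6; sixteenth = 1.
Sum: 3 + 16 + 6 + 1 + 3 + 24 + 6 + 1 = 60.
60 falls short of 70, so the answer is No.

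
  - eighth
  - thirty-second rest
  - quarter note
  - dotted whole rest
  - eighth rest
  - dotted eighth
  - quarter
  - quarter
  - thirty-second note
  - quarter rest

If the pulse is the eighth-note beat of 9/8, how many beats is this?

24

One eighth-note beat = 4 thirty-second notes.
Each duration in thirty-second notes: eighth = 4; thirty-second rest = 1; quarter note = 8; dotted whole rest = 48; eighth rest = 4; dotted eighth = 6; quarter = 8; quarter = 8; thirty-second note = 1; quarter rest = 8.
Altogether 4 + 1 + 8 + 48 + 4 + 6 + 8 + 8 + 1 + 8 = 96.
96 ÷ 4 = 24 beats.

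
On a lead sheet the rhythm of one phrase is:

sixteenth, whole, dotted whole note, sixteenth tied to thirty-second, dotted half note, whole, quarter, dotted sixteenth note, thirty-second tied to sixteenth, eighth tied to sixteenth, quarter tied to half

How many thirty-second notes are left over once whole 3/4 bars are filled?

17

One bar of 3/4 = 24 thirty-second notes.
Convert each value to thirty-second notes: sixteenth = 2; whole = 32; dotted whole note = 48; sixteenth tied to thirty-second (sixteenth + thirty-second) = 3; dotted half note = 24; whole = 32; quarter = 8; dotted sixteenth note = 3; thirty-second tied to sixteenth (thirty-second + sixteenth) = 3; eighth tied to sixteenth (eighth + sixteenth) = 6; quarter tied to half (quarter + half) = 24.
Adding: 2 + 32 + 48 + 3 + 24 + 32 + 8 + 3 + 3 + 6 + 24 = 185.
185 ÷ 24 = 7 complete bars with 17 thirty-second notes remaining.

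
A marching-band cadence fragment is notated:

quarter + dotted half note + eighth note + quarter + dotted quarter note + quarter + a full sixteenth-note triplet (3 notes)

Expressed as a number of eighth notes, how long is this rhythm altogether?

Working in eighth notes: quarter = 2; dotted half note = 6; eighth note = 1; quarter = 2; dotted quarter note = 3; quarter = 2; a full sixteenth-note triplet (3 notes) (three triplet sixteenths span one eighth) = 1.
Total: 2 + 6 + 1 + 2 + 3 + 2 + 1 = 17 eighth notes.

17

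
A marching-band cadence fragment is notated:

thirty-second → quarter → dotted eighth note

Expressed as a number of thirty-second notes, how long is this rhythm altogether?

Express everything in thirty-second notes: thirty-second = 1; quarter = 8; dotted eighth note = 6.
Altogether 1 + 8 + 6 = 15 thirty-second notes.

15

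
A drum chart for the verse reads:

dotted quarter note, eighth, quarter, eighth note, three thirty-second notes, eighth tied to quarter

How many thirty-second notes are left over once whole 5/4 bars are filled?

One bar of 5/4 = 40 thirty-second notes.
Working in thirty-second notes: dotted quarter note = 12; eighth = 4; quarter = 8; eighth note = 4; thirty-second note = 1; thirty-second note = 1; thirty-second note = 1; eighth tied to quarter (eighth + quarter) = 12.
Total: 12 + 4 + 8 + 4 + 1 + 1 + 1 + 12 = 43.
43 ÷ 40 = 1 complete bar with 3 thirty-second notes remaining.

3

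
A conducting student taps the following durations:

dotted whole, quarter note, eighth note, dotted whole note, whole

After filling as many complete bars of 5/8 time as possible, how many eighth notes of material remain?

0

One bar of 5/8 = 5 eighth notes.
Convert each value to eighth notes: dotted whole = 12; quarter note = 2; eighth note = 1; dotted whole note = 12; whole = 8.
Sum: 12 + 2 + 1 + 12 + 8 = 35.
35 ÷ 5 = 7 complete bars with 0 eighth notes remaining.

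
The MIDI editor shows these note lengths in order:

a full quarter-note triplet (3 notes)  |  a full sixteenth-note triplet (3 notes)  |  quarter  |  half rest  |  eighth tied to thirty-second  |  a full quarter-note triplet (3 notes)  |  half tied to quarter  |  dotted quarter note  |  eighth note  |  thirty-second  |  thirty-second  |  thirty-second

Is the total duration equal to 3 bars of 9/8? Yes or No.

Yes

One bar of 9/8 = 36 thirty-second notes, so 3 bars = 108.
Express everything in thirty-second notes: a full quarter-note triplet (3 notes) (three triplet quarters span one half) = 16; a full sixteenth-note triplet (3 notes) (three triplet sixteenths span one eighth) = 4; quarter = 8; half rest = 16; eighth tied to thirty-second (eighth + thirty-second) = 5; a full quarter-note triplet (3 notes) (three triplet quarters span one half) = 16; half tied to quarter (half + quarter) = 24; dotted quarter note = 12; eighth note = 4; thirty-second = 1; thirty-second = 1; thirty-second = 1.
Altogether 16 + 4 + 8 + 16 + 5 + 16 + 24 + 12 + 4 + 1 + 1 + 1 = 108.
108 equals 108, so the answer is Yes.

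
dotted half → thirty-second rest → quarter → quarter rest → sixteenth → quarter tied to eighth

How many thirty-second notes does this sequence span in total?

In thirty-second notes: dotted half = 24; thirty-second rest = 1; quarter = 8; quarter rest = 8; sixteenth = 2; quarter tied to eighth (quarter + eighth) = 12.
Sum: 24 + 1 + 8 + 8 + 2 + 12 = 55 thirty-second notes.

55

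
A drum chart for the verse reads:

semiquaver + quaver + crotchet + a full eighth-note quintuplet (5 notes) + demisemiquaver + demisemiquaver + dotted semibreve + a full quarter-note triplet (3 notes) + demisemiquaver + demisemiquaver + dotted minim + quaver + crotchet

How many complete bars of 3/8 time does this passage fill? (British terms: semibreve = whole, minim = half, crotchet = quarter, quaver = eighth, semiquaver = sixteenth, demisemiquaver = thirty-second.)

One bar of 3/8 = 12 thirty-second notes.
Each duration in thirty-second notes: semiquaver = 2; quaver = 4; crotchet = 8; a full eighth-note quintuplet (5 notes) (five quintuplet eighths span one half) = 16; demisemiquaver = 1; demisemiquaver = 1; dotted semibreve = 48; a full quarter-note triplet (3 notes) (three triplet quarters span one half) = 16; demisemiquaver = 1; demisemiquaver = 1; dotted minim = 24; quaver = 4; crotchet = 8.
Altogether 2 + 4 + 8 + 16 + 1 + 1 + 48 + 16 + 1 + 1 + 24 + 4 + 8 = 134.
134 ÷ 12 = 11 complete bars with 2 left over.

11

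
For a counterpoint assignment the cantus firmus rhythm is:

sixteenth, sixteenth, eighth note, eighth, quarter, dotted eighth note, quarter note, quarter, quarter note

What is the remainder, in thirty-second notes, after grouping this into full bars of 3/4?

2

One bar of 3/4 = 12 sixteenth notes.
Working in sixteenth notes: sixteenth = 1; sixteenth = 1; eighth note = 2; eighth = 2; quarter = 4; dotted eighth note = 3; quarter note = 4; quarter = 4; quarter note = 4.
Total: 1 + 1 + 2 + 2 + 4 + 3 + 4 + 4 + 4 = 25.
25 ÷ 12 = 2 complete bars with 1 sixteenth note remaining = 2 thirty-second notes.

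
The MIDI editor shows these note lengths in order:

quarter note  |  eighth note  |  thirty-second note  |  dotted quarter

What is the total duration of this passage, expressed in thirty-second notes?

Working in thirty-second notes: quarter note = 8; eighth note = 4; thirty-second note = 1; dotted quarter = 12.
Altogether 8 + 4 + 1 + 12 = 25 thirty-second notes.

25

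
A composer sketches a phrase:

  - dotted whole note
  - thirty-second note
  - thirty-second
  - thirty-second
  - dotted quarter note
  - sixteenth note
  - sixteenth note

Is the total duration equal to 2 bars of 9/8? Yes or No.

No

One bar of 9/8 = 36 thirty-second notes, so 2 bars = 72.
Each duration in thirty-second notes: dotted whole note = 48; thirty-second note = 1; thirty-second = 1; thirty-second = 1; dotted quarter note = 12; sixteenth note = 2; sixteenth note = 2.
Adding: 48 + 1 + 1 + 1 + 12 + 2 + 2 = 67.
67 falls short of 72, so the answer is No.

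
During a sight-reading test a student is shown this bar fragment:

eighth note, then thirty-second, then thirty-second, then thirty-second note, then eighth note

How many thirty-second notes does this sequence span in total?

11

In thirty-second notes: eighth note = 4; thirty-second = 1; thirty-second = 1; thirty-second note = 1; eighth note = 4.
Total: 4 + 1 + 1 + 1 + 4 = 11 thirty-second notes.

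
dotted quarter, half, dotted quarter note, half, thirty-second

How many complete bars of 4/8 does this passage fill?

One bar of 4/8 = 16 thirty-second notes.
Convert each value to thirty-second notes: dotted quarter = 12; half = 16; dotted quarter note = 12; half = 16; thirty-second = 1.
Adding: 12 + 16 + 12 + 16 + 1 = 57.
57 ÷ 16 = 3 complete bars with 9 left over.

3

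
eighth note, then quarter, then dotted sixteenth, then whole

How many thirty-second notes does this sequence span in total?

47

Working in thirty-second notes: eighth note = 4; quarter = 8; dotted sixteenth = 3; whole = 32.
Sum: 4 + 8 + 3 + 32 = 47 thirty-second notes.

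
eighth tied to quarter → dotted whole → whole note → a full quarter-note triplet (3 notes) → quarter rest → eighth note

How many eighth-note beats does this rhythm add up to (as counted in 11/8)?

One eighth-note beat = 2 sixteenth notes.
Working in sixteenth notes: eighth tied to quarter (eighth + quarter) = 6; dotted whole = 24; whole note = 16; a full quarter-note triplet (3 notes) (three triplet quarters span one half) = 8; quarter rest = 4; eighth note = 2.
Sum: 6 + 24 + 16 + 8 + 4 + 2 = 60.
60 ÷ 2 = 30 beats.

30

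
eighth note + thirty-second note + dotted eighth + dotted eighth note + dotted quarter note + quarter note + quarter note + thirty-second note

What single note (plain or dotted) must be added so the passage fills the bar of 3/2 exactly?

sixteenth note

The bar of 3/2 = 48 thirty-second notes.
Express everything in thirty-second notes: eighth note = 4; thirty-second note = 1; dotted eighth = 6; dotted eighth note = 6; dotted quarter note = 12; quarter note = 8; quarter note = 8; thirty-second note = 1.
Sum: 4 + 1 + 6 + 6 + 12 + 8 + 8 + 1 = 46.
Remaining: 48 − 46 = 2 thirty-second notes, which is a sixteenth note.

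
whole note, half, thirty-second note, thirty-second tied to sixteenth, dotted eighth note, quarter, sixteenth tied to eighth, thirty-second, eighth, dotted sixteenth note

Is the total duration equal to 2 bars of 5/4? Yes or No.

Yes

One bar of 5/4 = 40 thirty-second notes, so 2 bars = 80.
Working in thirty-second notes: whole note = 32; half = 16; thirty-second note = 1; thirty-second tied to sixteenth (thirty-second + sixteenth) = 3; dotted eighth note = 6; quarter = 8; sixteenth tied to eighth (sixteenth + eighth) = 6; thirty-second = 1; eighth = 4; dotted sixteenth note = 3.
Total: 32 + 16 + 1 + 3 + 6 + 8 + 6 + 1 + 4 + 3 = 80.
80 equals 80, so the answer is Yes.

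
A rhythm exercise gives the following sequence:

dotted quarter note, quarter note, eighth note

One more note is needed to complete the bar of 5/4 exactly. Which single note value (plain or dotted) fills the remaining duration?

half note

The bar of 5/4 = 10 eighth notes.
Working in eighth notes: dotted quarter note = 3; quarter note = 2; eighth note = 1.
Altogether 3 + 2 + 1 = 6.
Remaining: 10 − 6 = 4 eighth notes, which is a half note.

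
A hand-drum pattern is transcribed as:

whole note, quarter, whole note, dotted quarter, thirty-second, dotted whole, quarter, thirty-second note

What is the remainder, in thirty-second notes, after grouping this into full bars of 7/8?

2

One bar of 7/8 = 28 thirty-second notes.
Each duration in thirty-second notes: whole note = 32; quarter = 8; whole note = 32; dotted quarter = 12; thirty-second = 1; dotted whole = 48; quarter = 8; thirty-second note = 1.
Sum: 32 + 8 + 32 + 12 + 1 + 48 + 8 + 1 = 142.
142 ÷ 28 = 5 complete bars with 2 thirty-second notes remaining.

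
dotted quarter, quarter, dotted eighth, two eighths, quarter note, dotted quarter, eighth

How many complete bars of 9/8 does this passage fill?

One bar of 9/8 = 18 sixteenth notes.
Convert each value to sixteenth notes: dotted quarter = 6; quarter = 4; dotted eighth = 3; eighth = 2; eighth = 2; quarter note = 4; dotted quarter = 6; eighth = 2.
Adding: 6 + 4 + 3 + 2 + 2 + 4 + 6 + 2 = 29.
29 ÷ 18 = 1 complete bar with 11 left over.

1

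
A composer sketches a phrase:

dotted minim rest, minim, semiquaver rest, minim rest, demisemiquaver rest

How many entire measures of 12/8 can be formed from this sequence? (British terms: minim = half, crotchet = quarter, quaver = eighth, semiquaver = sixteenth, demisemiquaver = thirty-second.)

One bar of 12/8 = 48 thirty-second notes.
Each duration in thirty-second notes: dotted minim rest = 24; minim = 16; semiquaver rest = 2; minim rest = 16; demisemiquaver rest = 1.
Altogether 24 + 16 + 2 + 16 + 1 = 59.
59 ÷ 48 = 1 complete bar with 11 left over.

1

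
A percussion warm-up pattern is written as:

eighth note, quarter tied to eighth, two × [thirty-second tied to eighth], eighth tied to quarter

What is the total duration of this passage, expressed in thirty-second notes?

In thirty-second notes: eighth note = 4; quarter tied to eighth (quarter + eighth) = 12; thirty-second tied to eighth (thirty-second + eighth) = 5; thirty-second tied to eighth (thirty-second + eighth) = 5; eighth tied to quarter (eighth + quarter) = 12.
Sum: 4 + 12 + 5 + 5 + 12 = 38 thirty-second notes.

38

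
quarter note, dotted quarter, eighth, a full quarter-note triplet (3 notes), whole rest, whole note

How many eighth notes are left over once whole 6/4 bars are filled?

2

One bar of 6/4 = 12 eighth notes.
Each duration in eighth notes: quarter note = 2; dotted quarter = 3; eighth = 1; a full quarter-note triplet (3 notes) (three triplet quarters span one half) = 4; whole rest = 8; whole note = 8.
Altogether 2 + 3 + 1 + 4 + 8 + 8 = 26.
26 ÷ 12 = 2 complete bars with 2 eighth notes remaining.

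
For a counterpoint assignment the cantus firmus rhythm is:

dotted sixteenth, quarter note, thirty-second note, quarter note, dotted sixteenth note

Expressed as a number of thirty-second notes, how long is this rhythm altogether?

23

In thirty-second notes: dotted sixteenth = 3; quarter note = 8; thirty-second note = 1; quarter note = 8; dotted sixteenth note = 3.
Altogether 3 + 8 + 1 + 8 + 3 = 23 thirty-second notes.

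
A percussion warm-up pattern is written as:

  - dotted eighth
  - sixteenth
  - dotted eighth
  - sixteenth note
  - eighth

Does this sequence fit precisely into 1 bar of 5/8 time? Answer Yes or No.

Yes

One bar of 5/8 = 10 sixteenth notes.
In sixteenth notes: dotted eighth = 3; sixteenth = 1; dotted eighth = 3; sixteenth note = 1; eighth = 2.
Sum: 3 + 1 + 3 + 1 + 2 = 10.
10 equals 10, so the answer is Yes.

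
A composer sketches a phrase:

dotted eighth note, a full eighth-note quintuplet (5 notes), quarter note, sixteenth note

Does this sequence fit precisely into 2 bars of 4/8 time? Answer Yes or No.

Yes

One bar of 4/8 = 8 sixteenth notes, so 2 bars = 16.
In sixteenth notes: dotted eighth note = 3; a full eighth-note quintuplet (5 notes) (five quintuplet eighths span one half) = 8; quarter note = 4; sixteenth note = 1.
Total: 3 + 8 + 4 + 1 = 16.
16 equals 16, so the answer is Yes.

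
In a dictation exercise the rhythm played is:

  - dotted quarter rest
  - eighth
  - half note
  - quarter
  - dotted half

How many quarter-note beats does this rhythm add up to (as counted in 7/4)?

One quarter-note beat = 2 eighth notes.
Convert each value to eighth notes: dotted quarter rest = 3; eighth = 1; half note = 4; quarter = 2; dotted half = 6.
Total: 3 + 1 + 4 + 2 + 6 = 16.
16 ÷ 2 = 8 beats.

8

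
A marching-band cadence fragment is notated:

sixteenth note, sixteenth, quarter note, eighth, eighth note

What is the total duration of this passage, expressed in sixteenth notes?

10

Convert each value to sixteenth notes: sixteenth note = 1; sixteenth = 1; quarter note = 4; eighth = 2; eighth note = 2.
Altogether 1 + 1 + 4 + 2 + 2 = 10 sixteenth notes.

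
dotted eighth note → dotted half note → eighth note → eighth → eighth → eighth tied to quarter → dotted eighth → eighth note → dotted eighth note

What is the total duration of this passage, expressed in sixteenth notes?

Express everything in sixteenth notes: dotted eighth note = 3; dotted half note = 12; eighth note = 2; eighth = 2; eighth = 2; eighth tied to quarter (eighth + quarter) = 6; dotted eighth = 3; eighth note = 2; dotted eighth note = 3.
Sum: 3 + 12 + 2 + 2 + 2 + 6 + 3 + 2 + 3 = 35 sixteenth notes.

35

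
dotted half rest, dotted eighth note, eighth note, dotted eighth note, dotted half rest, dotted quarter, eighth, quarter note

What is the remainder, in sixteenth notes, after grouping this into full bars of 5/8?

One bar of 5/8 = 10 sixteenth notes.
Working in sixteenth notes: dotted half rest = 12; dotted eighth note = 3; eighth note = 2; dotted eighth note = 3; dotted half rest = 12; dotted quarter = 6; eighth = 2; quarter note = 4.
Altogether 12 + 3 + 2 + 3 + 12 + 6 + 2 + 4 = 44.
44 ÷ 10 = 4 complete bars with 4 sixteenth notes remaining.

4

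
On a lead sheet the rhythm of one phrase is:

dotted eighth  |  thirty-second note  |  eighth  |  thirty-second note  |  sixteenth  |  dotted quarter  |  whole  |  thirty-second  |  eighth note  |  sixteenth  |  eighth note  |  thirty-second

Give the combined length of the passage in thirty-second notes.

In thirty-second notes: dotted eighth = 6; thirty-second note = 1; eighth = 4; thirty-second note = 1; sixteenth = 2; dotted quarter = 12; whole = 32; thirty-second = 1; eighth note = 4; sixteenth = 2; eighth note = 4; thirty-second = 1.
Altogether 6 + 1 + 4 + 1 + 2 + 12 + 32 + 1 + 4 + 2 + 4 + 1 = 70 thirty-second notes.

70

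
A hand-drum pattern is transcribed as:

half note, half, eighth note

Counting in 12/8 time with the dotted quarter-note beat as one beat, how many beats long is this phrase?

3

One dotted quarter-note beat = 3 eighth notes.
Convert each value to eighth notes: half note = 4; half = 4; eighth note = 1.
Altogether 4 + 4 + 1 = 9.
9 ÷ 3 = 3 beats.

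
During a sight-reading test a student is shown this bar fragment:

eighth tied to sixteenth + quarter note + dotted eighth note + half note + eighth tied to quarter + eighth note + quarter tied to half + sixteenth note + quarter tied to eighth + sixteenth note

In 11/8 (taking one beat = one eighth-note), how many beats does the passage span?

One eighth-note beat = 2 sixteenth notes.
Express everything in sixteenth notes: eighth tied to sixteenth (eighth + sixteenth) = 3; quarter note = 4; dotted eighth note = 3; half note = 8; eighth tied to quarter (eighth + quarter) = 6; eighth note = 2; quarter tied to half (quarter + half) = 12; sixteenth note = 1; quarter tied to eighth (quarter + eighth) = 6; sixteenth note = 1.
Total: 3 + 4 + 3 + 8 + 6 + 2 + 12 + 1 + 6 + 1 = 46.
46 ÷ 2 = 23 beats.

23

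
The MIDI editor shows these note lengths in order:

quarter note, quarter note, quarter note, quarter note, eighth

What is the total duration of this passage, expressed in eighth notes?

9

In eighth notes: quarter note = 2; quarter note = 2; quarter note = 2; quarter note = 2; eighth = 1.
Altogether 2 + 2 + 2 + 2 + 1 = 9 eighth notes.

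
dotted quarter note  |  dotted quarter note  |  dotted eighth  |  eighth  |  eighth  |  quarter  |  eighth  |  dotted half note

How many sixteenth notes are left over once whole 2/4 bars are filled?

One bar of 2/4 = 8 sixteenth notes.
Working in sixteenth notes: dotted quarter note = 6; dotted quarter note = 6; dotted eighth = 3; eighth = 2; eighth = 2; quarter = 4; eighth = 2; dotted half note = 12.
Total: 6 + 6 + 3 + 2 + 2 + 4 + 2 + 12 = 37.
37 ÷ 8 = 4 complete bars with 5 sixteenth notes remaining.

5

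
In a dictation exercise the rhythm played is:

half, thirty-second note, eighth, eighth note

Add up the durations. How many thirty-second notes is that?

Each duration in thirty-second notes: half = 16; thirty-second note = 1; eighth = 4; eighth note = 4.
Sum: 16 + 1 + 4 + 4 = 25 thirty-second notes.

25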